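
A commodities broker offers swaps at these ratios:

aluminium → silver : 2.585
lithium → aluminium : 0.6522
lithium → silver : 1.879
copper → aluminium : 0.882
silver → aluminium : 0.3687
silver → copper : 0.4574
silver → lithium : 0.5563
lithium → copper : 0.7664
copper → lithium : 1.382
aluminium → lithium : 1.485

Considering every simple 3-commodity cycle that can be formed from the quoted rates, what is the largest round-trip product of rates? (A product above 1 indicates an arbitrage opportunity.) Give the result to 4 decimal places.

copper→lithium→silver→copper: 1.382 × 1.879 × 0.4574 = 1.18777
copper→aluminium→silver→copper: 0.882 × 2.585 × 0.4574 = 1.04286
aluminium→lithium→silver→aluminium: 1.485 × 1.879 × 0.3687 = 1.02879
copper→aluminium→lithium→copper: 0.882 × 1.485 × 0.7664 = 1.00381
aluminium→silver→lithium→aluminium: 2.585 × 0.5563 × 0.6522 = 0.93789
Maximum is copper→lithium→silver→copper at 1.1878; arbitrage exists.

1.1878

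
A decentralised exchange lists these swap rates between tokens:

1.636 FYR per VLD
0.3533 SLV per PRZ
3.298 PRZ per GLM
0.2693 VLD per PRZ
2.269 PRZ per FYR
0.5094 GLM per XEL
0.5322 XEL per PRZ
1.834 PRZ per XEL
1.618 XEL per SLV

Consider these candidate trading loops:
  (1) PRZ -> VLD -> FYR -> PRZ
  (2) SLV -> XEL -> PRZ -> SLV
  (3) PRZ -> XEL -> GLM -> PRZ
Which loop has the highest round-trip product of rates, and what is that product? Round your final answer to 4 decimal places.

(1) 0.2693 × 1.636 × 2.269 = 0.99966
(2) 1.618 × 1.834 × 0.3533 = 1.04839
(3) 0.5322 × 0.5094 × 3.298 = 0.89410
Highest is cycle (2) at 1.0484 (>1, arbitrage).

1.0484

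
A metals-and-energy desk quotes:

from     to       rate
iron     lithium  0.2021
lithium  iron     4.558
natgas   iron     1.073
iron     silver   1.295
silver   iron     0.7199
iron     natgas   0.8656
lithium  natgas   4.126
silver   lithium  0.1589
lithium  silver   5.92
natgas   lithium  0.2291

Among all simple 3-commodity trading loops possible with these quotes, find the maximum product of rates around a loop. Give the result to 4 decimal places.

0.9379

iron→silver→lithium→iron: 1.295 × 0.1589 × 4.558 = 0.93792
natgas→lithium→iron→natgas: 0.2291 × 4.558 × 0.8656 = 0.90389
natgas→iron→lithium→natgas: 1.073 × 0.2021 × 4.126 = 0.89474
iron→lithium→silver→iron: 0.2021 × 5.92 × 0.7199 = 0.86131
Maximum is iron→silver→lithium→iron at 0.9379; no arbitrage — every cycle loses value.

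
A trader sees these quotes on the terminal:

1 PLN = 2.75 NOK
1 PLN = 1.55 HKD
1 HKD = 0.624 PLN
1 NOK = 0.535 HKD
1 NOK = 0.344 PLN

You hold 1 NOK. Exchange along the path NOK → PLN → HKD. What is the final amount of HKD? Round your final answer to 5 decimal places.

0.53320

1 NOK × 0.344 = 0.344 PLN
0.344 PLN × 1.55 = 0.5332 HKD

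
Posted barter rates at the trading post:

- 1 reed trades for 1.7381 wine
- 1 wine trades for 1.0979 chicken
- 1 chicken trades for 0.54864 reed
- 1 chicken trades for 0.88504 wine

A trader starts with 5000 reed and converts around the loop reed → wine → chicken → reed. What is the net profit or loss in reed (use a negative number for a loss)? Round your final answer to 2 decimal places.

5000 reed × 1.7381 = 8690.5 wine
8690.5 wine × 1.0979 = 9541.29995 chicken
9541.29995 chicken × 0.54864 = 5234.738804568 reed
Net change: 5234.738804568 − 5000 = 234.738804568 reed

234.74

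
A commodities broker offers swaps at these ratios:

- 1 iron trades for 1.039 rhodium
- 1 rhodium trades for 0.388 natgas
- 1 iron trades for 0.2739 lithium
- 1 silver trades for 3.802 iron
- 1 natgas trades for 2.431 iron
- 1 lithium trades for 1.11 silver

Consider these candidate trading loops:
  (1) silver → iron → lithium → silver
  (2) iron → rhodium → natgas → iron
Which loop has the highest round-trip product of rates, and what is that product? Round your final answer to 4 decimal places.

(1) 3.802 × 0.2739 × 1.11 = 1.15592
(2) 1.039 × 0.388 × 2.431 = 0.98001
Highest is cycle (1) at 1.1559 (>1, arbitrage).

1.1559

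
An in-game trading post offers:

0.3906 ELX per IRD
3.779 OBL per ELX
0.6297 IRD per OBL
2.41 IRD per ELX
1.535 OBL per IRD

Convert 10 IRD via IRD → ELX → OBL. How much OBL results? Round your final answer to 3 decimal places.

14.761

10 IRD × 0.3906 = 3.906 ELX
3.906 ELX × 3.779 = 14.760774 OBL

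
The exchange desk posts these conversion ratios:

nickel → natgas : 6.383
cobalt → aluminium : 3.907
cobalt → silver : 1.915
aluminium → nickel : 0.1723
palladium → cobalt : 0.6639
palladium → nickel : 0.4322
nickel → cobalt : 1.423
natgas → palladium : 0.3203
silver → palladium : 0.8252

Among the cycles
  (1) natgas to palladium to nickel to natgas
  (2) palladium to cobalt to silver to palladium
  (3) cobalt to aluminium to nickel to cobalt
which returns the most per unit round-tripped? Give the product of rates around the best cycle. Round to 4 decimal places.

(1) 0.3203 × 0.4322 × 6.383 = 0.88362
(2) 0.6639 × 1.915 × 0.8252 = 1.04913
(3) 3.907 × 0.1723 × 1.423 = 0.95793
Highest is cycle (2) at 1.0491 (>1, arbitrage).

1.0491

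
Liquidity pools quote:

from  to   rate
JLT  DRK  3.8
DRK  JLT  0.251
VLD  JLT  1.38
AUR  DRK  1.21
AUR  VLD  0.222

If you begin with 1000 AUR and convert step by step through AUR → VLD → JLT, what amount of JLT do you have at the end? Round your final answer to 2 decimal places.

1000 AUR × 0.222 = 222 VLD
222 VLD × 1.38 = 306.36 JLT

306.36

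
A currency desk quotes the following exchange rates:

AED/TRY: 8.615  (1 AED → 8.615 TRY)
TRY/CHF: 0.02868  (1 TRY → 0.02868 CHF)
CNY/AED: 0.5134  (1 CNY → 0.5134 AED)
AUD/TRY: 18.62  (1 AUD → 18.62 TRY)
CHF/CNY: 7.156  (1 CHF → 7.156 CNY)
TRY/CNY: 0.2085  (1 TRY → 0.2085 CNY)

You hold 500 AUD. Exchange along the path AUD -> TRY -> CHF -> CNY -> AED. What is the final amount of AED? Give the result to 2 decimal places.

500 AUD × 18.62 = 9310 TRY
9310 TRY × 0.02868 = 267.0108 CHF
267.0108 CHF × 7.156 = 1910.7292848 CNY
1910.7292848 CNY × 0.5134 = 980.96841481632 AED

980.97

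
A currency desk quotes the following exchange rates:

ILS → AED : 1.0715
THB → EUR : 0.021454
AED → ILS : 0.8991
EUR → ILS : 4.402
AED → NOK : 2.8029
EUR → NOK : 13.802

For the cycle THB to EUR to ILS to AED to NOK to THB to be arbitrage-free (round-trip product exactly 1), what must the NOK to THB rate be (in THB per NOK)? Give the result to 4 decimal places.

Known legs of the cycle: 0.021454 × 4.402 × 1.0715 × 2.8029 = 0.2836338718141338
For no arbitrage the full-cycle product must be 1, so the missing rate is 1 / 0.2836338718141338 ≈ 3.525672.

3.5257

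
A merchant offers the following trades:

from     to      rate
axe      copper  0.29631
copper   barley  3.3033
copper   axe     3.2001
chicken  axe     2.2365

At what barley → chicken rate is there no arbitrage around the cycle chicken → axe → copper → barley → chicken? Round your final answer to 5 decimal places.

0.45681

Known legs of the cycle: 2.2365 × 0.29631 × 3.3033 = 2.1890880406395
For no arbitrage the full-cycle product must be 1, so the missing rate is 1 / 2.1890880406395 ≈ 0.4568112.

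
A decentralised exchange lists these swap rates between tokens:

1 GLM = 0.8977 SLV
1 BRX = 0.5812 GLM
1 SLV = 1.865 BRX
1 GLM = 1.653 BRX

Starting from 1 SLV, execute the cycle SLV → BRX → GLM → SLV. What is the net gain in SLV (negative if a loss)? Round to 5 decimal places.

-0.02695

1 SLV × 1.865 = 1.865 BRX
1.865 BRX × 0.5812 = 1.083938 GLM
1.083938 GLM × 0.8977 = 0.9730511426 SLV
Net change: 0.9730511426 − 1 = -0.0269488574 SLV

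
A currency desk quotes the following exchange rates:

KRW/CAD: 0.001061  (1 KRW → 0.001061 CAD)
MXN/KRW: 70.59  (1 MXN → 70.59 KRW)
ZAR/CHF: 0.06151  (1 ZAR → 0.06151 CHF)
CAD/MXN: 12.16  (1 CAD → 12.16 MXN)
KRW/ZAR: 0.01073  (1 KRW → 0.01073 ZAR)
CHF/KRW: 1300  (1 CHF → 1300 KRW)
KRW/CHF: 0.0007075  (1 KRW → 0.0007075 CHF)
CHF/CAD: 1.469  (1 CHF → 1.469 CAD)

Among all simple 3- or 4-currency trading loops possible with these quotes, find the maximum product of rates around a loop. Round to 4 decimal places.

0.9107

MXN→KRW→CAD→MXN: 70.59 × 0.001061 × 12.16 = 0.91074
CHF→CAD→MXN→KRW→CHF: 1.469 × 12.16 × 70.59 × 0.0007075 = 0.89212
ZAR→CHF→KRW→ZAR: 0.06151 × 1300 × 0.01073 = 0.85800
Maximum is MXN→KRW→CAD→MXN at 0.9107; no arbitrage — every cycle loses value.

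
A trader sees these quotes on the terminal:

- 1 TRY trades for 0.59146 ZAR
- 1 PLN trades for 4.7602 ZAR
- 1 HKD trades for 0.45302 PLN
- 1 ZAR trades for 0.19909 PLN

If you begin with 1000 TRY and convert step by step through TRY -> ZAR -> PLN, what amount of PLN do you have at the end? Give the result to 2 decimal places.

117.75

1000 TRY × 0.59146 = 591.46 ZAR
591.46 ZAR × 0.19909 = 117.7537714 PLN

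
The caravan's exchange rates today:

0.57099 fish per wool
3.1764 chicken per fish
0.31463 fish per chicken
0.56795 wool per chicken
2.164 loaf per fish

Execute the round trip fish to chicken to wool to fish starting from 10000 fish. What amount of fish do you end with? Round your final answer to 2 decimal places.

10000 fish × 3.1764 = 31764 chicken
31764 chicken × 0.56795 = 18040.3638 wool
18040.3638 wool × 0.57099 = 10300.867326162 fish

10300.87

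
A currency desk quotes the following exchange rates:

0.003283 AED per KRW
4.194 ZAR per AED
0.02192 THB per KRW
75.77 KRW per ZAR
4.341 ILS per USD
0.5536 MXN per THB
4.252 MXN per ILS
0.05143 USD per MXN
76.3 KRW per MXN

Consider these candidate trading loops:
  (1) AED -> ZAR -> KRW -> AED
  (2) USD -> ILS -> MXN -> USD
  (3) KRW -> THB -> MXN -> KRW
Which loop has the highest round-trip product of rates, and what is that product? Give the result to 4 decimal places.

(1) 4.194 × 75.77 × 0.003283 = 1.04327
(2) 4.341 × 4.252 × 0.05143 = 0.94929
(3) 0.02192 × 0.5536 × 76.3 = 0.92589
Highest is cycle (1) at 1.0433 (>1, arbitrage).

1.0433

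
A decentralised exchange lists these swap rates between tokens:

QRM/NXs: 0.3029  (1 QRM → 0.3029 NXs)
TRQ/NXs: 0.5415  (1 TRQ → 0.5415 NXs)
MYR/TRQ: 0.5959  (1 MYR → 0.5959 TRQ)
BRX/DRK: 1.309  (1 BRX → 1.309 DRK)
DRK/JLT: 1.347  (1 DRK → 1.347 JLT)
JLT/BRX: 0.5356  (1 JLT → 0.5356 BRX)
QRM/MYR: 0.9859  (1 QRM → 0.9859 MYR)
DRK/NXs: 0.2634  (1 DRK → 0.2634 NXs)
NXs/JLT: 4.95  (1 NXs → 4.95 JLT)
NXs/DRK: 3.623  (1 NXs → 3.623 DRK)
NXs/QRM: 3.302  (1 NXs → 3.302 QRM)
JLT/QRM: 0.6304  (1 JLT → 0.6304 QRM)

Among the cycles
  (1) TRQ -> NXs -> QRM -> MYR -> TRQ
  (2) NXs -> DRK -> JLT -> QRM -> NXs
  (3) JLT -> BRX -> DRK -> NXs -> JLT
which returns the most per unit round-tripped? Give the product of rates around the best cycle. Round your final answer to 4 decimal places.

1.0505

(1) 0.5415 × 3.302 × 0.9859 × 0.5959 = 1.05047
(2) 3.623 × 1.347 × 0.6304 × 0.3029 = 0.93186
(3) 0.5356 × 1.309 × 0.2634 × 4.95 = 0.91412
Highest is cycle (1) at 1.0505 (>1, arbitrage).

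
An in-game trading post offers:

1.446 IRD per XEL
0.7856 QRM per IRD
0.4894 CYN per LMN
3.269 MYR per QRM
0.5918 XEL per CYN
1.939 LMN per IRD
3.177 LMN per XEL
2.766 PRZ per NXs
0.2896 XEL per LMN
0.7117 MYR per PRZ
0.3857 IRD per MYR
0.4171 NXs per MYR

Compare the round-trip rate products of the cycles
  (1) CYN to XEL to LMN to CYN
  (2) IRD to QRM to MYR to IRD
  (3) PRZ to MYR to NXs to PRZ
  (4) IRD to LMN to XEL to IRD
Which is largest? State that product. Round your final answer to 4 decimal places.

0.9905

(1) 0.5918 × 3.177 × 0.4894 = 0.92014
(2) 0.7856 × 3.269 × 0.3857 = 0.99053
(3) 0.7117 × 0.4171 × 2.766 = 0.82109
(4) 1.939 × 0.2896 × 1.446 = 0.81198
Highest is cycle (2) at 0.9905 (≤1, no arbitrage).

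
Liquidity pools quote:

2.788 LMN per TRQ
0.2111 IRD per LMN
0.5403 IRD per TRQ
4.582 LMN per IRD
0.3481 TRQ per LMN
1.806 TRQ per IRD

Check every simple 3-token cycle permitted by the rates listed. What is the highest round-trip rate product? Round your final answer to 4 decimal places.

1.0629

LMN→IRD→TRQ→LMN: 0.2111 × 1.806 × 2.788 = 1.06292
LMN→TRQ→IRD→LMN: 0.3481 × 0.5403 × 4.582 = 0.86178
Maximum is LMN→IRD→TRQ→LMN at 1.0629; arbitrage exists.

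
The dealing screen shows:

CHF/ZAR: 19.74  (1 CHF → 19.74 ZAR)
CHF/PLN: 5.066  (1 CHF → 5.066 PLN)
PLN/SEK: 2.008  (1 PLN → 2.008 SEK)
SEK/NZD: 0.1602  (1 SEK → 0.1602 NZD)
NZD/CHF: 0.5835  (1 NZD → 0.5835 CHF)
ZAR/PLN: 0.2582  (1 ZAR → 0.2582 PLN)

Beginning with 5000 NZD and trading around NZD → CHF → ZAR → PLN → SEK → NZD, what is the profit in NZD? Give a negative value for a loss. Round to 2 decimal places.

5000 NZD × 0.5835 = 2917.5 CHF
2917.5 CHF × 19.74 = 57591.45 ZAR
57591.45 ZAR × 0.2582 = 14870.11239 PLN
14870.11239 PLN × 2.008 = 29859.18567912 SEK
29859.18567912 SEK × 0.1602 = 4783.441545795024 NZD
Net change: 4783.441545795024 − 5000 = -216.558454204976 NZD

-216.56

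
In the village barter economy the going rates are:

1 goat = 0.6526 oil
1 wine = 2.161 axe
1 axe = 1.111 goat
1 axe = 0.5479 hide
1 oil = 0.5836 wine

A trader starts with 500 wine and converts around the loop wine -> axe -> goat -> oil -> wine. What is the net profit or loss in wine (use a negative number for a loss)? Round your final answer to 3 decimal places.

-42.805

500 wine × 2.161 = 1080.5 axe
1080.5 axe × 1.111 = 1200.4355 goat
1200.4355 goat × 0.6526 = 783.4042073 oil
783.4042073 oil × 0.5836 = 457.19469538028 wine
Net change: 457.19469538028 − 500 = -42.80530461972 wine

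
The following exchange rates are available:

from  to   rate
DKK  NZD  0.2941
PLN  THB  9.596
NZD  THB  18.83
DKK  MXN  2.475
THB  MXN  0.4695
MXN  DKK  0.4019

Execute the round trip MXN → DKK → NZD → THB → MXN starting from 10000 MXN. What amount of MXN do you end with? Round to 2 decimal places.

10449.58

10000 MXN × 0.4019 = 4019 DKK
4019 DKK × 0.2941 = 1181.9879 NZD
1181.9879 NZD × 18.83 = 22256.832157 THB
22256.832157 THB × 0.4695 = 10449.5826977115 MXN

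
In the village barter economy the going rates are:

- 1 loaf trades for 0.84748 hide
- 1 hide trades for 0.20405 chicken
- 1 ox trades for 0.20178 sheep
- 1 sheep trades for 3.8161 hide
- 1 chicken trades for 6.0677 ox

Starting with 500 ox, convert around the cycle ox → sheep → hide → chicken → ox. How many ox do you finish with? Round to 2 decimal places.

500 ox × 0.20178 = 100.89 sheep
100.89 sheep × 3.8161 = 385.006329 hide
385.006329 hide × 0.20405 = 78.56054143245 chicken
78.56054143245 chicken × 6.0677 = 476.681797249676865 ox

476.68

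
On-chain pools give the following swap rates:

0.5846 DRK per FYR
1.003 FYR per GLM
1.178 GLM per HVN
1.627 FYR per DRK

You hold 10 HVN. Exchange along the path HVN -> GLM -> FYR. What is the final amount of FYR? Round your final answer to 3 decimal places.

10 HVN × 1.178 = 11.78 GLM
11.78 GLM × 1.003 = 11.81534 FYR

11.815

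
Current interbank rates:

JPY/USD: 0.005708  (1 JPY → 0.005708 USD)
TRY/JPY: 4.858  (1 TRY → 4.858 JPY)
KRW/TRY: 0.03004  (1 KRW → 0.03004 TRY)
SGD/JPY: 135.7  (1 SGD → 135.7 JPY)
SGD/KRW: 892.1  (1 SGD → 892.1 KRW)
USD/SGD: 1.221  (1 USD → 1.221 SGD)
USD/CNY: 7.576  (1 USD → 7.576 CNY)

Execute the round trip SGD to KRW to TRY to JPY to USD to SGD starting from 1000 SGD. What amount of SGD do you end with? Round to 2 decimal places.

907.34

1000 SGD × 892.1 = 892100 KRW
892100 KRW × 0.03004 = 26798.684 TRY
26798.684 TRY × 4.858 = 130188.006872 JPY
130188.006872 JPY × 0.005708 = 743.113143225376 USD
743.113143225376 USD × 1.221 = 907.341147878184096 SGD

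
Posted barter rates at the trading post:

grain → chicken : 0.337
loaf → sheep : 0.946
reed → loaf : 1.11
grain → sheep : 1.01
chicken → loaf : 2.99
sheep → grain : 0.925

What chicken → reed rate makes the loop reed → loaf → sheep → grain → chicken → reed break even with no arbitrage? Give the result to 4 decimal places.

3.0550

Known legs of the cycle: 1.11 × 0.946 × 0.925 × 0.337 = 0.3273299535
For no arbitrage the full-cycle product must be 1, so the missing rate is 1 / 0.3273299535 ≈ 3.055021.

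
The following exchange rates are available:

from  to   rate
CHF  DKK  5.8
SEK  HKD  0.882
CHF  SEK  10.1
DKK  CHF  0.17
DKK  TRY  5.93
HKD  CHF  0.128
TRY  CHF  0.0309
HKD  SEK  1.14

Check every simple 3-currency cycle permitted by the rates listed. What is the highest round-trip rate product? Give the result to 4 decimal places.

SEK→HKD→CHF→SEK: 0.882 × 0.128 × 10.1 = 1.14025
CHF→DKK→TRY→CHF: 5.8 × 5.93 × 0.0309 = 1.06277
Maximum is SEK→HKD→CHF→SEK at 1.1402; arbitrage exists.

1.1402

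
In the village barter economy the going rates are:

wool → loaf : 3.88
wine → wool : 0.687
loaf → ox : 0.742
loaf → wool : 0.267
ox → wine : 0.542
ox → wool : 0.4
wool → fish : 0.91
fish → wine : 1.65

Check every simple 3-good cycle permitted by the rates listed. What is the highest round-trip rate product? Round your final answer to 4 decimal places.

wool→loaf→ox→wool: 3.88 × 0.742 × 0.4 = 1.15158
wine→wool→fish→wine: 0.687 × 0.91 × 1.65 = 1.03153
Maximum is wool→loaf→ox→wool at 1.1516; arbitrage exists.

1.1516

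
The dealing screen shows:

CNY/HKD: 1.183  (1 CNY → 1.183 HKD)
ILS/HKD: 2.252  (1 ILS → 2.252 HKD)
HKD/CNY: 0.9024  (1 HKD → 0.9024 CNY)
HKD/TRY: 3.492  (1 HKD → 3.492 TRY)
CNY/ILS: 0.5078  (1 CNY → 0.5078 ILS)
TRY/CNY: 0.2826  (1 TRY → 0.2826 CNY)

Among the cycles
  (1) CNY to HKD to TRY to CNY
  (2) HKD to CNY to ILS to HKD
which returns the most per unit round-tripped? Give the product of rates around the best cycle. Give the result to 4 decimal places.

(1) 1.183 × 3.492 × 0.2826 = 1.16743
(2) 0.9024 × 0.5078 × 2.252 = 1.03195
Highest is cycle (1) at 1.1674 (>1, arbitrage).

1.1674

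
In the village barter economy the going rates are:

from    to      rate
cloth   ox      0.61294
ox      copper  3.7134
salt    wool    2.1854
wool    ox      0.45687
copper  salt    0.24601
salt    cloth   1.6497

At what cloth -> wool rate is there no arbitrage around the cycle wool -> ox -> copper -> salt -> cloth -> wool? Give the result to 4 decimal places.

Known legs of the cycle: 0.45687 × 3.7134 × 0.24601 × 1.6497 = 0.688528798549953426
For no arbitrage the full-cycle product must be 1, so the missing rate is 1 / 0.688528798549953426 ≈ 1.452372.

1.4524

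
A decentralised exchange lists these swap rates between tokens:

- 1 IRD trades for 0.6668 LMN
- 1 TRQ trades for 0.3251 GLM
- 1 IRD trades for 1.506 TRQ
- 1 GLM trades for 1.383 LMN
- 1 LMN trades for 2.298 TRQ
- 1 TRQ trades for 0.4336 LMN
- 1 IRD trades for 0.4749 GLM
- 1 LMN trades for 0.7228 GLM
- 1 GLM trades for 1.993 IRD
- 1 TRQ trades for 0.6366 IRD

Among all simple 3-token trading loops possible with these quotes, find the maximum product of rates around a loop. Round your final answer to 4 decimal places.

1.0332

LMN→TRQ→GLM→LMN: 2.298 × 0.3251 × 1.383 = 1.03321
IRD→TRQ→GLM→IRD: 1.506 × 0.3251 × 1.993 = 0.97577
LMN→TRQ→IRD→LMN: 2.298 × 0.6366 × 0.6668 = 0.97547
LMN→GLM→IRD→LMN: 0.7228 × 1.993 × 0.6668 = 0.96055
Maximum is LMN→TRQ→GLM→LMN at 1.0332; arbitrage exists.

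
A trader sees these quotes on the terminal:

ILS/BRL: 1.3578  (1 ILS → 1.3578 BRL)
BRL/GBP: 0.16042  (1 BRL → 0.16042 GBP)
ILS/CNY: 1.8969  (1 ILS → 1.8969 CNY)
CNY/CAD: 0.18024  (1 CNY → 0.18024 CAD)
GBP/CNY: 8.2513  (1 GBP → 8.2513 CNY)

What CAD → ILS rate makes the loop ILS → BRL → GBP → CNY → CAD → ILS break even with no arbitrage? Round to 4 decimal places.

Known legs of the cycle: 1.3578 × 0.16042 × 8.2513 × 0.18024 = 0.323942457482366112
For no arbitrage the full-cycle product must be 1, so the missing rate is 1 / 0.323942457482366112 ≈ 3.086968.

3.0870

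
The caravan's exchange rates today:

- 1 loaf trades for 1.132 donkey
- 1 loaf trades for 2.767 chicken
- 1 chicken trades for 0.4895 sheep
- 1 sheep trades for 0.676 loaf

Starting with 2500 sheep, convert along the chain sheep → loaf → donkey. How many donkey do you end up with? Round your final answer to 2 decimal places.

2500 sheep × 0.676 = 1690 loaf
1690 loaf × 1.132 = 1913.08 donkey

1913.08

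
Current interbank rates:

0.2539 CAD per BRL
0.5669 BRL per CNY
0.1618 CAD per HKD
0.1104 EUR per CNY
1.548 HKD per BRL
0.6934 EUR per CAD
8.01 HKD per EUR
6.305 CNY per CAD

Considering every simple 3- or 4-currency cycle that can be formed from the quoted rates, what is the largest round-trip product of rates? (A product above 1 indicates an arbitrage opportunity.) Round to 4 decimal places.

CAD→CNY→BRL→CAD: 6.305 × 0.5669 × 0.2539 = 0.90752
CAD→CNY→EUR→HKD→CAD: 6.305 × 0.1104 × 8.01 × 0.1618 = 0.90212
CAD→EUR→HKD→CAD: 0.6934 × 8.01 × 0.1618 = 0.89866
CAD→CNY→BRL→HKD→CAD: 6.305 × 0.5669 × 1.548 × 0.1618 = 0.89524
Maximum is CAD→CNY→BRL→CAD at 0.9075; no arbitrage — every cycle loses value.

0.9075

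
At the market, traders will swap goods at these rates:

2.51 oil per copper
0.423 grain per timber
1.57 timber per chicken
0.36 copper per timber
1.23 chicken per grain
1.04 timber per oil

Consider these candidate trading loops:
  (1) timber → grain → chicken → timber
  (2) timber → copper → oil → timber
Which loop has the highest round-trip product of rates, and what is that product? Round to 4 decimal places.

(1) 0.423 × 1.23 × 1.57 = 0.81686
(2) 0.36 × 2.51 × 1.04 = 0.93974
Highest is cycle (2) at 0.9397 (≤1, no arbitrage).

0.9397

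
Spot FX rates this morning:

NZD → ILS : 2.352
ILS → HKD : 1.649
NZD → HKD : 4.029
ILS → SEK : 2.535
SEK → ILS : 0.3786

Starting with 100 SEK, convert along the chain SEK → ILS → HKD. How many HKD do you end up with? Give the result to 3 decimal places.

62.431

100 SEK × 0.3786 = 37.86 ILS
37.86 ILS × 1.649 = 62.43114 HKD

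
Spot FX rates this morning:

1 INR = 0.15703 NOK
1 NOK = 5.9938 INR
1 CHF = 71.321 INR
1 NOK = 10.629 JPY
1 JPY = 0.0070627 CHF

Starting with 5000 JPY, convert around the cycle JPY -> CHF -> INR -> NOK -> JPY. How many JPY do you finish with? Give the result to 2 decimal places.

4203.71

5000 JPY × 0.0070627 = 35.3135 CHF
35.3135 CHF × 71.321 = 2518.5941335 INR
2518.5941335 INR × 0.15703 = 395.494836783505 NOK
395.494836783505 NOK × 10.629 = 4203.714620171874645 JPY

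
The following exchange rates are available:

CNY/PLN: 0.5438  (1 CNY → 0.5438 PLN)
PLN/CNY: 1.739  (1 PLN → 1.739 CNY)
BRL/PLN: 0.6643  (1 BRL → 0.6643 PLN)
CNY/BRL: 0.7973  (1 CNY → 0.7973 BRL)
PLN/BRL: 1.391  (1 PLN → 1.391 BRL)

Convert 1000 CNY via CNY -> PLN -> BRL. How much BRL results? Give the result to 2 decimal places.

1000 CNY × 0.5438 = 543.8 PLN
543.8 PLN × 1.391 = 756.4258 BRL

756.43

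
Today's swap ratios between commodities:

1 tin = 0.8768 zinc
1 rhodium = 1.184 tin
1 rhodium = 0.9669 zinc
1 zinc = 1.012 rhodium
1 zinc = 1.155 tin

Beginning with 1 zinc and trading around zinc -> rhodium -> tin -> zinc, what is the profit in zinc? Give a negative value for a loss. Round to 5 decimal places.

1 zinc × 1.012 = 1.012 rhodium
1.012 rhodium × 1.184 = 1.198208 tin
1.198208 tin × 0.8768 = 1.0505887744 zinc
Net change: 1.0505887744 − 1 = 0.0505887744 zinc

0.05059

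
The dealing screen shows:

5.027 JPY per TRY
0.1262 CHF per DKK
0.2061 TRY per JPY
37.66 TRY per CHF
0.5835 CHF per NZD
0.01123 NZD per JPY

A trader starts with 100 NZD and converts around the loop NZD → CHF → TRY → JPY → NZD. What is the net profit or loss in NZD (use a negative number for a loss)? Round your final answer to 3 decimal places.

100 NZD × 0.5835 = 58.35 CHF
58.35 CHF × 37.66 = 2197.461 TRY
2197.461 TRY × 5.027 = 11046.636447 JPY
11046.636447 JPY × 0.01123 = 124.05372729981 NZD
Net change: 124.05372729981 − 100 = 24.05372729981 NZD

24.054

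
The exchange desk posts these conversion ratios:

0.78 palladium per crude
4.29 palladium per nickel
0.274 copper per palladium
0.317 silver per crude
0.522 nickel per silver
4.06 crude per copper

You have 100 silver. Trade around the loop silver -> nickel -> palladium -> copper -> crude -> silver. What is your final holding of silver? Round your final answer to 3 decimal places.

78.970

100 silver × 0.522 = 52.2 nickel
52.2 nickel × 4.29 = 223.938 palladium
223.938 palladium × 0.274 = 61.359012 copper
61.359012 copper × 4.06 = 249.11758872 crude
249.11758872 crude × 0.317 = 78.97027562424 silver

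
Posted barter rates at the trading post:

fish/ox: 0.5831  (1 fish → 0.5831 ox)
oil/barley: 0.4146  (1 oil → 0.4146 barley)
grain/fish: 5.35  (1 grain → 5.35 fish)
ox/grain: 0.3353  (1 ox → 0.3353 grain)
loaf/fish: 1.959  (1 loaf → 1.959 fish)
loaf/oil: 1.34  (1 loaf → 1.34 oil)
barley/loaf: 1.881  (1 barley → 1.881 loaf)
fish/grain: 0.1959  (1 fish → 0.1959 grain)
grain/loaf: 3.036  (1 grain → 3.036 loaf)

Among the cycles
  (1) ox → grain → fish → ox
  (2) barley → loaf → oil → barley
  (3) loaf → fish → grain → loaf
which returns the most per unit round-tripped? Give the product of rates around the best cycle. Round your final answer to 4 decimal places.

(1) 0.3353 × 5.35 × 0.5831 = 1.04600
(2) 1.881 × 1.34 × 0.4146 = 1.04502
(3) 1.959 × 0.1959 × 3.036 = 1.16512
Highest is cycle (3) at 1.1651 (>1, arbitrage).

1.1651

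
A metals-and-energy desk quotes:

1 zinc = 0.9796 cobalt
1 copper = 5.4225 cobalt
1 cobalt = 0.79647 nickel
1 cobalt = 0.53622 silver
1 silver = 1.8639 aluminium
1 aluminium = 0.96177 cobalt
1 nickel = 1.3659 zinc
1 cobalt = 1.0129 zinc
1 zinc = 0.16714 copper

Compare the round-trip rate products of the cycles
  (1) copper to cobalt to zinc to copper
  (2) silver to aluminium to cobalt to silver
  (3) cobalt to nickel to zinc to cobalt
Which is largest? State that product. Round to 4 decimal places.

1.0657

(1) 5.4225 × 1.0129 × 0.16714 = 0.91801
(2) 1.8639 × 0.96177 × 0.53622 = 0.96125
(3) 0.79647 × 1.3659 × 0.9796 = 1.06571
Highest is cycle (3) at 1.0657 (>1, arbitrage).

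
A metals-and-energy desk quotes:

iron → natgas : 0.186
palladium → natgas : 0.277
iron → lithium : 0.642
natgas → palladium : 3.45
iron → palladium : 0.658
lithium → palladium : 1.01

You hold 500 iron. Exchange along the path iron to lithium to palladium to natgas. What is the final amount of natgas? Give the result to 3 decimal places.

89.806

500 iron × 0.642 = 321 lithium
321 lithium × 1.01 = 324.21 palladium
324.21 palladium × 0.277 = 89.80617 natgas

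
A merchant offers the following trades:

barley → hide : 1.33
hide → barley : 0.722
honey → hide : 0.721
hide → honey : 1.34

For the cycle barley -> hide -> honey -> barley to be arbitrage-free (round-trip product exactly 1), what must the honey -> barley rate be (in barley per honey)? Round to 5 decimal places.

Known legs of the cycle: 1.33 × 1.34 = 1.7822
For no arbitrage the full-cycle product must be 1, so the missing rate is 1 / 1.7822 ≈ 0.5611043.

0.56110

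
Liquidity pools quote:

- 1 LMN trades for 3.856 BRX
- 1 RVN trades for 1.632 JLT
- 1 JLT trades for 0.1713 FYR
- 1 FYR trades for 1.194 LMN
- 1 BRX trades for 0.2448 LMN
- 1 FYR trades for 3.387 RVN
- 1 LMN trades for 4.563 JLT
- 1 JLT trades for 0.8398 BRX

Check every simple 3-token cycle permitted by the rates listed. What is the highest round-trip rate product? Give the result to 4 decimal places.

FYR→RVN→JLT→FYR: 3.387 × 1.632 × 0.1713 = 0.94688
BRX→LMN→JLT→BRX: 0.2448 × 4.563 × 0.8398 = 0.93808
FYR→LMN→JLT→FYR: 1.194 × 4.563 × 0.1713 = 0.93328
Maximum is FYR→RVN→JLT→FYR at 0.9469; no arbitrage — every cycle loses value.

0.9469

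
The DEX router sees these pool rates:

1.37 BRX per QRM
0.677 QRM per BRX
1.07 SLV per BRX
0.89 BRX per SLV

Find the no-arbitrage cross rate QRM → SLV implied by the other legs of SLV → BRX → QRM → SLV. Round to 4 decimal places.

Known legs of the cycle: 0.89 × 0.677 = 0.60253
For no arbitrage the full-cycle product must be 1, so the missing rate is 1 / 0.60253 ≈ 1.659668.

1.6597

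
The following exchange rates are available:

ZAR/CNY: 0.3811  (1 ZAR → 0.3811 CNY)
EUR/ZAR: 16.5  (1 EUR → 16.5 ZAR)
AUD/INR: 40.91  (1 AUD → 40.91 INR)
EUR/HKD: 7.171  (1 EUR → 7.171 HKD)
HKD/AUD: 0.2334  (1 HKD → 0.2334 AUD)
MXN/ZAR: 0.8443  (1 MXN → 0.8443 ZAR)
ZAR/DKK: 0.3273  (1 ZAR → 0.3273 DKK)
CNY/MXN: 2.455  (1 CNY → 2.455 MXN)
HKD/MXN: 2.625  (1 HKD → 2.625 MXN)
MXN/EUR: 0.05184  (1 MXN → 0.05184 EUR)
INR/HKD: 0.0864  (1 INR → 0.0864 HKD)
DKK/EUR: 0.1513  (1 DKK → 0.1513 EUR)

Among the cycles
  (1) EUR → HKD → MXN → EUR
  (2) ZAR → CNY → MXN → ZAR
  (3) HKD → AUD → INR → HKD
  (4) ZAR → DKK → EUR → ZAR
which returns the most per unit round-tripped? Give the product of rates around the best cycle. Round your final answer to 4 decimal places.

0.9758

(1) 7.171 × 2.625 × 0.05184 = 0.97583
(2) 0.3811 × 2.455 × 0.8443 = 0.78993
(3) 0.2334 × 40.91 × 0.0864 = 0.82498
(4) 0.3273 × 0.1513 × 16.5 = 0.81709
Highest is cycle (1) at 0.9758 (≤1, no arbitrage).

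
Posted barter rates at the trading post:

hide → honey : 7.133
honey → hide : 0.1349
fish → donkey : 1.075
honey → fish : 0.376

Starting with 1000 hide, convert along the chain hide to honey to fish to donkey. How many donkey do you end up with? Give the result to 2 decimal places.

2883.16

1000 hide × 7.133 = 7133 honey
7133 honey × 0.376 = 2682.008 fish
2682.008 fish × 1.075 = 2883.1586 donkey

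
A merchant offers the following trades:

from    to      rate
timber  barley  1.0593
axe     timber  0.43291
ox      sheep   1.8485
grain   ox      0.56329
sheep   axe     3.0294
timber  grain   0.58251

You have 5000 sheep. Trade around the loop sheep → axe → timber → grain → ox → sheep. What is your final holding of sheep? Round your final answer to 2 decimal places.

3977.22

5000 sheep × 3.0294 = 15147 axe
15147 axe × 0.43291 = 6557.28777 timber
6557.28777 timber × 0.58251 = 3819.6856989027 grain
3819.6856989027 grain × 0.56329 = 2151.590757334901883 ox
2151.590757334901883 ox × 1.8485 = 3977.2155149335661307255 sheep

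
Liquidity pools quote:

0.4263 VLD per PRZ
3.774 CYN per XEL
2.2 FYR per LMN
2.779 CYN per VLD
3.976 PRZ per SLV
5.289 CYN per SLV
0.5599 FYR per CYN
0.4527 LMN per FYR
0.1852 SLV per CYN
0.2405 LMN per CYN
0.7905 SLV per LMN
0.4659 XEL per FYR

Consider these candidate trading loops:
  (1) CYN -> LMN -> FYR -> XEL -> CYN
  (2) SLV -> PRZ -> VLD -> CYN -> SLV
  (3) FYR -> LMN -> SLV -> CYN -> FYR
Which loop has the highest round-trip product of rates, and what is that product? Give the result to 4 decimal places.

(1) 0.2405 × 2.2 × 0.4659 × 3.774 = 0.93032
(2) 3.976 × 0.4263 × 2.779 × 0.1852 = 0.87235
(3) 0.4527 × 0.7905 × 5.289 × 0.5599 = 1.05973
Highest is cycle (3) at 1.0597 (>1, arbitrage).

1.0597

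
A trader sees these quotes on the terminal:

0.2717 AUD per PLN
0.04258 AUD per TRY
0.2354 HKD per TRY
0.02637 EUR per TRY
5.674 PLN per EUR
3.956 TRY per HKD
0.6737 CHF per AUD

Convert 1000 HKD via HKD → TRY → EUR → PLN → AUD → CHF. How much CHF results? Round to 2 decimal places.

1000 HKD × 3.956 = 3956 TRY
3956 TRY × 0.02637 = 104.31972 EUR
104.31972 EUR × 5.674 = 591.91009128 PLN
591.91009128 PLN × 0.2717 = 160.821971800776 AUD
160.821971800776 AUD × 0.6737 = 108.3457624021827912 CHF

108.35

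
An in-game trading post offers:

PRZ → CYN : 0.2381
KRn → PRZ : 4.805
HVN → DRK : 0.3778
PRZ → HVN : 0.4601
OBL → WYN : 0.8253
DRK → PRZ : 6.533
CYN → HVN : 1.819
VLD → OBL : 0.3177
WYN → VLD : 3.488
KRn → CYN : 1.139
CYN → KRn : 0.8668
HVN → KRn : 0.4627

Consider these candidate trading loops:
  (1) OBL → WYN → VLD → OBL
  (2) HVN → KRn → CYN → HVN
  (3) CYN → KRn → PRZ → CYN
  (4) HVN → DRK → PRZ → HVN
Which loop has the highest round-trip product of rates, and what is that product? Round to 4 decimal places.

1.1356

(1) 0.8253 × 3.488 × 0.3177 = 0.91455
(2) 0.4627 × 1.139 × 1.819 = 0.95864
(3) 0.8668 × 4.805 × 0.2381 = 0.99168
(4) 0.3778 × 6.533 × 0.4601 = 1.13560
Highest is cycle (4) at 1.1356 (>1, arbitrage).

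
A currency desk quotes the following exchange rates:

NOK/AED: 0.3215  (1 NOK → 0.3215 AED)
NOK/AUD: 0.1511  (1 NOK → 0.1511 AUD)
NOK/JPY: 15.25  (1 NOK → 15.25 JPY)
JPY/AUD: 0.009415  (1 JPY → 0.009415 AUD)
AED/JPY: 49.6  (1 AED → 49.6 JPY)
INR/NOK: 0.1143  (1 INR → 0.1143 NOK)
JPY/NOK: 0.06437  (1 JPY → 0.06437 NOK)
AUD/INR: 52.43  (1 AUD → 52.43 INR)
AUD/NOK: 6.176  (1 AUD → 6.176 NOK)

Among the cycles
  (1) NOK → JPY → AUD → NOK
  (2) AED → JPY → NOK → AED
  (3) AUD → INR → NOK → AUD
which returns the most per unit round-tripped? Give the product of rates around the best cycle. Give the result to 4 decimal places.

1.0265

(1) 15.25 × 0.009415 × 6.176 = 0.88674
(2) 49.6 × 0.06437 × 0.3215 = 1.02647
(3) 52.43 × 0.1143 × 0.1511 = 0.90550
Highest is cycle (2) at 1.0265 (>1, arbitrage).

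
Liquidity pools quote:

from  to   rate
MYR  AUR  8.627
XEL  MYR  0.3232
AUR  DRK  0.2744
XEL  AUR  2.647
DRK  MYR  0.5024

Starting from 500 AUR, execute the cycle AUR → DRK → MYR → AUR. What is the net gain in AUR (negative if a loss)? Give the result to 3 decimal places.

94.653

500 AUR × 0.2744 = 137.2 DRK
137.2 DRK × 0.5024 = 68.92928 MYR
68.92928 MYR × 8.627 = 594.65289856 AUR
Net change: 594.65289856 − 500 = 94.65289856 AUR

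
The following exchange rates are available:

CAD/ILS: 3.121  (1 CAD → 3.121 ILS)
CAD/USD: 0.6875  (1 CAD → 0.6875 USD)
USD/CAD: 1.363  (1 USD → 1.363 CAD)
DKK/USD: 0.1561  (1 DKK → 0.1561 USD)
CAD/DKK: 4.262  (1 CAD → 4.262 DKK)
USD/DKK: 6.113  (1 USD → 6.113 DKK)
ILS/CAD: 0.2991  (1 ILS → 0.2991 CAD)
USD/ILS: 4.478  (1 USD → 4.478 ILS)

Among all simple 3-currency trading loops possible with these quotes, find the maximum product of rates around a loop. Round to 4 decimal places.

ILS→CAD→USD→ILS: 0.2991 × 0.6875 × 4.478 = 0.92082
CAD→DKK→USD→CAD: 4.262 × 0.1561 × 1.363 = 0.90680
Maximum is ILS→CAD→USD→ILS at 0.9208; no arbitrage — every cycle loses value.

0.9208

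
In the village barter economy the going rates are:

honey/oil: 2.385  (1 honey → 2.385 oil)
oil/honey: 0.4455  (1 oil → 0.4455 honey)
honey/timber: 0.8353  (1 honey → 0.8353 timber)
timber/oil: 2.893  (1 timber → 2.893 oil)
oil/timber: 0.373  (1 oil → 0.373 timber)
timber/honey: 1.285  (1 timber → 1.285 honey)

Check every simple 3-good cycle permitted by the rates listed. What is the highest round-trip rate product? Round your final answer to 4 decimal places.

oil→timber→honey→oil: 0.373 × 1.285 × 2.385 = 1.14314
oil→honey→timber→oil: 0.4455 × 0.8353 × 2.893 = 1.07656
Maximum is oil→timber→honey→oil at 1.1431; arbitrage exists.

1.1431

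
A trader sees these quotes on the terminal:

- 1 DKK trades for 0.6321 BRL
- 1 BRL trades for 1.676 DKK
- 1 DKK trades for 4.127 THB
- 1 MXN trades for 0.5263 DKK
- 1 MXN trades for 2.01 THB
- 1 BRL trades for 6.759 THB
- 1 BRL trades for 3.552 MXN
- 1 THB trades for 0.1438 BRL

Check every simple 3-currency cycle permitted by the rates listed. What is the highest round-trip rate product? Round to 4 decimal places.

BRL→MXN→DKK→BRL: 3.552 × 0.5263 × 0.6321 = 1.18166
BRL→MXN→THB→BRL: 3.552 × 2.01 × 0.1438 = 1.02666
BRL→DKK→THB→BRL: 1.676 × 4.127 × 0.1438 = 0.99464
Maximum is BRL→MXN→DKK→BRL at 1.1817; arbitrage exists.

1.1817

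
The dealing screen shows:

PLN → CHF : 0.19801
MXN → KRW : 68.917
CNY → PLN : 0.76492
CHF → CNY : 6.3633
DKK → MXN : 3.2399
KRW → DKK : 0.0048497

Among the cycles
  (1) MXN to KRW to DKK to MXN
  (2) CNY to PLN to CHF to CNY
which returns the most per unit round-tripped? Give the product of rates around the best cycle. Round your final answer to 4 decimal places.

(1) 68.917 × 0.0048497 × 3.2399 = 1.08286
(2) 0.76492 × 0.19801 × 6.3633 = 0.96380
Highest is cycle (1) at 1.0829 (>1, arbitrage).

1.0829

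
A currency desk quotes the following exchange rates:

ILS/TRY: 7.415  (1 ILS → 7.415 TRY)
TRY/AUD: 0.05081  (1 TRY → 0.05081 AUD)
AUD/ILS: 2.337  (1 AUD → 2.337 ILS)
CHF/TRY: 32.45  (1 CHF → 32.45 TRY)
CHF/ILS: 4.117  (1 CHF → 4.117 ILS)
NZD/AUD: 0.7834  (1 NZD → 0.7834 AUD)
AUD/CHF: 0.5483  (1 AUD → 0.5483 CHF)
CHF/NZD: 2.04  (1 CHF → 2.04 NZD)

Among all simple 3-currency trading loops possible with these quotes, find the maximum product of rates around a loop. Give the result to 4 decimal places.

TRY→AUD→CHF→TRY: 0.05081 × 0.5483 × 32.45 = 0.90403
TRY→AUD→ILS→TRY: 0.05081 × 2.337 × 7.415 = 0.88048
CHF→NZD→AUD→CHF: 2.04 × 0.7834 × 0.5483 = 0.87626
Maximum is TRY→AUD→CHF→TRY at 0.9040; no arbitrage — every cycle loses value.

0.9040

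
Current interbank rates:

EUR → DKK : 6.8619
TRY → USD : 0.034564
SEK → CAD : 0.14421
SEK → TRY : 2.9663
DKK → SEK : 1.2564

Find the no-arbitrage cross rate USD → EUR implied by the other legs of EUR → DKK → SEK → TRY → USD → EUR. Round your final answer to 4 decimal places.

1.1313

Known legs of the cycle: 6.8619 × 1.2564 × 2.9663 × 0.034564 = 0.883916784394772112
For no arbitrage the full-cycle product must be 1, so the missing rate is 1 / 0.883916784394772112 ≈ 1.131328.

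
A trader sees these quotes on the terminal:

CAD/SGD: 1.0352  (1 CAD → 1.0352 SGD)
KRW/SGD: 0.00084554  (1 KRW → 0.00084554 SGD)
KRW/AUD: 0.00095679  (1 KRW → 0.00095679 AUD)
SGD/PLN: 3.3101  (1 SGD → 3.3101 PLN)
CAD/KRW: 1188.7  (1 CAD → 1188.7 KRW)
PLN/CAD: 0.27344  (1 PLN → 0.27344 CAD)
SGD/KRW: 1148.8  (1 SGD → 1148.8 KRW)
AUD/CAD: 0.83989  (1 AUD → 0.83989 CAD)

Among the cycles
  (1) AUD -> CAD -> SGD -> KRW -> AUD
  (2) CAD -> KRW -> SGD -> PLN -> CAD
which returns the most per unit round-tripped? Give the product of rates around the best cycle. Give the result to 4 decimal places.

(1) 0.83989 × 1.0352 × 1148.8 × 0.00095679 = 0.95567
(2) 1188.7 × 0.00084554 × 3.3101 × 0.27344 = 0.90972
Highest is cycle (1) at 0.9557 (≤1, no arbitrage).

0.9557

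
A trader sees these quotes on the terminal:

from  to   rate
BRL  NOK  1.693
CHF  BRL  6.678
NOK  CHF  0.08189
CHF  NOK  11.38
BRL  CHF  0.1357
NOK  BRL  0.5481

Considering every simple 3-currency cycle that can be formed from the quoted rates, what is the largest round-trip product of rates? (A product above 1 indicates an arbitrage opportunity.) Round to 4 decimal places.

0.9258

BRL→NOK→CHF→BRL: 1.693 × 0.08189 × 6.678 = 0.92584
BRL→CHF→NOK→BRL: 0.1357 × 11.38 × 0.5481 = 0.84641
Maximum is BRL→NOK→CHF→BRL at 0.9258; no arbitrage — every cycle loses value.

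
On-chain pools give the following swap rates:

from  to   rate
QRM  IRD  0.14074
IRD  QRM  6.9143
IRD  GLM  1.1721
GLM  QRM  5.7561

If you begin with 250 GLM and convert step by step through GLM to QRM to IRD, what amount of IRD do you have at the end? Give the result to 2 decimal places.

202.53

250 GLM × 5.7561 = 1439.025 QRM
1439.025 QRM × 0.14074 = 202.5283785 IRD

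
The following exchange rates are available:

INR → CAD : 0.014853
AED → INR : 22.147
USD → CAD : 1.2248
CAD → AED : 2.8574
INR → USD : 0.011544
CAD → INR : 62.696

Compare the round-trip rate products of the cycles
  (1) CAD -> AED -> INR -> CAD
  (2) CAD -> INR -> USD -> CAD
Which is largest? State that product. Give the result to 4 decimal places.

0.9399

(1) 2.8574 × 22.147 × 0.014853 = 0.93994
(2) 62.696 × 0.011544 × 1.2248 = 0.88646
Highest is cycle (1) at 0.9399 (≤1, no arbitrage).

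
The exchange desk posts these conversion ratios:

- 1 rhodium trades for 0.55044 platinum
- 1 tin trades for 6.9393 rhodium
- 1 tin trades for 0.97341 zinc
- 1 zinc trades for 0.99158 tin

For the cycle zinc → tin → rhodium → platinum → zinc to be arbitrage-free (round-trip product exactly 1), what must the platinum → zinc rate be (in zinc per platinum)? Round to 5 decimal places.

Known legs of the cycle: 0.99158 × 6.9393 × 0.55044 = 3.78750668498136
For no arbitrage the full-cycle product must be 1, so the missing rate is 1 / 3.78750668498136 ≈ 0.2640259.

0.26403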